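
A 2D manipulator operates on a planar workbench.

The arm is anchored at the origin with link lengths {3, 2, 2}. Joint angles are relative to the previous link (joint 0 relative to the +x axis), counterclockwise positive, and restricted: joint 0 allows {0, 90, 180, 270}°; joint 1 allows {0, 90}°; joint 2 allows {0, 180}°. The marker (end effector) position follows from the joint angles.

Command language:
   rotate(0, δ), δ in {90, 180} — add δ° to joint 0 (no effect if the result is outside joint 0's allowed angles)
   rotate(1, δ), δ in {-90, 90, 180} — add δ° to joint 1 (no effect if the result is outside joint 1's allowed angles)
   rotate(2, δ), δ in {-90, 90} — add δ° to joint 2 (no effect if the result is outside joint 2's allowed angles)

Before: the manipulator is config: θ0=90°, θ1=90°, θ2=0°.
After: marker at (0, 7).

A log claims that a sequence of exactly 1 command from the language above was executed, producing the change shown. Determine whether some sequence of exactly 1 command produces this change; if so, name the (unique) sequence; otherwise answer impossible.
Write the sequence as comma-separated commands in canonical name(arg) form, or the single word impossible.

start: config: θ0=90°, θ1=90°, θ2=0°
1. rotate(1, -90) → config: θ0=90°, θ1=0°, θ2=0°
no other 1-command option fits: unique.

rotate(1, -90)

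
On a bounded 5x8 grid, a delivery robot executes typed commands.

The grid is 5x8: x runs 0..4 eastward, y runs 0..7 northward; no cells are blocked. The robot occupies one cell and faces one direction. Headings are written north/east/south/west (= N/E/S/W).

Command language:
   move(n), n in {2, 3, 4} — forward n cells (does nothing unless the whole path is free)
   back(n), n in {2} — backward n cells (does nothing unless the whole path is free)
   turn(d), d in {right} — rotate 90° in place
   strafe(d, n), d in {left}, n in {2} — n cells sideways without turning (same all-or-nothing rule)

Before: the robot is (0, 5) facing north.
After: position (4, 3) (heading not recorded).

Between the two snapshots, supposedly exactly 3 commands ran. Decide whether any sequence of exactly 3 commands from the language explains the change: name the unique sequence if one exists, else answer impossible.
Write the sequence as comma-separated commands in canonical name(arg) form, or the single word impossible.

back(2), turn(right), move(4)

key: order matters: swapping back(2) and move(4) lands elsewhere
initial: (0, 5) facing north
1. back(2) → (0, 3) facing north
2. turn(right) → (0, 3) facing east
3. move(4) → (4, 3) facing east
no other 3-command option fits: unique.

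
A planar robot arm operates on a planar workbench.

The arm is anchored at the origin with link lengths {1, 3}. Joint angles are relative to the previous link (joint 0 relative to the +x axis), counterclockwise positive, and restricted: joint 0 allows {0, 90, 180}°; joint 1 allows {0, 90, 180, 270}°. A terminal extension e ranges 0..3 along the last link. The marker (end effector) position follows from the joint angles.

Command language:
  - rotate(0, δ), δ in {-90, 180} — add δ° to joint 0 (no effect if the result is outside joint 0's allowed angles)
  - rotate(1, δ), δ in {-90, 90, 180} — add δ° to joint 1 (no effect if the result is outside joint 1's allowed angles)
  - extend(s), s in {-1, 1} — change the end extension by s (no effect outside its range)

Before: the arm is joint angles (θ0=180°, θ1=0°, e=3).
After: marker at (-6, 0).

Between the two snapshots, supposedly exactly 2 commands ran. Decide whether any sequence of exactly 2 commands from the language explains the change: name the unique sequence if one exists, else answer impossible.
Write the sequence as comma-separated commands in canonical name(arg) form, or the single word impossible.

extend(1), extend(-1)

key: order matters: swapping extend(1) and extend(-1) lands elsewhere
initial: joint angles (θ0=180°, θ1=0°, e=3)
step 1 (extend(1)): joint angles (θ0=180°, θ1=0°, e=3)
step 2 (extend(-1)): joint angles (θ0=180°, θ1=0°, e=2)
uniquely the one of 49 2-step routes that fits.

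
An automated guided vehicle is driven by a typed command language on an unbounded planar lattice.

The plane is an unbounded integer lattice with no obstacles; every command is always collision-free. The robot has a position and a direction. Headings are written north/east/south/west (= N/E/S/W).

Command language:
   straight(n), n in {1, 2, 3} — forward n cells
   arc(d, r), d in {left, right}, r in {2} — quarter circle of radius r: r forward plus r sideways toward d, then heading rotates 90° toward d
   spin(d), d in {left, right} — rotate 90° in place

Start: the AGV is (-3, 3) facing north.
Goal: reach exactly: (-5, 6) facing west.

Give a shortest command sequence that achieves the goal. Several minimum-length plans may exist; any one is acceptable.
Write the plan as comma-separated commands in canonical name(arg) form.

t0: (-3, 3) facing north
[1] after straight(1): (-3, 4) facing north
[2] after arc(left, 2): (-5, 6) facing west
minimal: 2 command(s), checked below 2.

straight(1), arc(left, 2)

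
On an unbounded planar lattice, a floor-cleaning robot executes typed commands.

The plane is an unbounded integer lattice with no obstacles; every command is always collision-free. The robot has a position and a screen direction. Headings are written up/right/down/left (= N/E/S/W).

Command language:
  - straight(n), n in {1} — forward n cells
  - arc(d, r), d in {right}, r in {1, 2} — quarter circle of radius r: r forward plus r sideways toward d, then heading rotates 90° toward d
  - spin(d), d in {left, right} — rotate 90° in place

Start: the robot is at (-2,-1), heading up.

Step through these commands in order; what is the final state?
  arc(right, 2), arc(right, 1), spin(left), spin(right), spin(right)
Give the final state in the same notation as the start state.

at (1,0), heading left

begin: at (-2,-1), heading up
step 1 (arc(right, 2)): at (0,1), heading right
step 2 (arc(right, 1)): at (1,0), heading down
step 3 (spin(left)): at (1,0), heading right
step 4 (spin(right)): at (1,0), heading down
step 5 (spin(right)): at (1,0), heading left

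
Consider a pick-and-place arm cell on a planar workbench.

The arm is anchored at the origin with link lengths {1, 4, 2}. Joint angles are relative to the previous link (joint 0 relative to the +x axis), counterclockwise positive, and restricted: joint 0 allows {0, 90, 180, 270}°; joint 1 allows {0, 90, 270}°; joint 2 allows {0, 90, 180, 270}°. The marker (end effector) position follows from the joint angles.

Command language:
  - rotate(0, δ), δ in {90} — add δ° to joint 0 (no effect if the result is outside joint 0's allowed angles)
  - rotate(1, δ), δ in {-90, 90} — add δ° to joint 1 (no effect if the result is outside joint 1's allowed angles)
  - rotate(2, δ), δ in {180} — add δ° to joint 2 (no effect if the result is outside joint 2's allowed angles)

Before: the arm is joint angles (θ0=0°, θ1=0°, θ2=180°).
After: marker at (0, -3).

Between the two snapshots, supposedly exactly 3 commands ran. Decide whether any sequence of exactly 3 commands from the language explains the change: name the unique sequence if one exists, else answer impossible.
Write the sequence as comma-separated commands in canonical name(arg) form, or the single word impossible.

initial: joint angles (θ0=0°, θ1=0°, θ2=180°)
[1] after rotate(0, 90): joint angles (θ0=90°, θ1=0°, θ2=180°)
[2] after rotate(0, 90): joint angles (θ0=180°, θ1=0°, θ2=180°)
[3] after rotate(0, 90): joint angles (θ0=270°, θ1=0°, θ2=180°)
uniquely the one of 64 3-step routes that fits.

rotate(0, 90), rotate(0, 90), rotate(0, 90)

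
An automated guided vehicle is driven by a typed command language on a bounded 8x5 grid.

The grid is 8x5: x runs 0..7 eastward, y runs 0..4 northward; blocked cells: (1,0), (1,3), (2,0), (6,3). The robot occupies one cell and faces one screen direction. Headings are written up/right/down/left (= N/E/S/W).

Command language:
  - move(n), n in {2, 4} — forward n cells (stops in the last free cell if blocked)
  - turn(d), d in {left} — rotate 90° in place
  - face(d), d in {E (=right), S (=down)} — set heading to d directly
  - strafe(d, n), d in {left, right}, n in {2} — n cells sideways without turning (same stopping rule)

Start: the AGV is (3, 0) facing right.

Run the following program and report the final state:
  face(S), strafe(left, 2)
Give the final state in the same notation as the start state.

(5, 0) facing down

t0: (3, 0) facing right
1. face(S) → (3, 0) facing down
2. strafe(left, 2) → (5, 0) facing down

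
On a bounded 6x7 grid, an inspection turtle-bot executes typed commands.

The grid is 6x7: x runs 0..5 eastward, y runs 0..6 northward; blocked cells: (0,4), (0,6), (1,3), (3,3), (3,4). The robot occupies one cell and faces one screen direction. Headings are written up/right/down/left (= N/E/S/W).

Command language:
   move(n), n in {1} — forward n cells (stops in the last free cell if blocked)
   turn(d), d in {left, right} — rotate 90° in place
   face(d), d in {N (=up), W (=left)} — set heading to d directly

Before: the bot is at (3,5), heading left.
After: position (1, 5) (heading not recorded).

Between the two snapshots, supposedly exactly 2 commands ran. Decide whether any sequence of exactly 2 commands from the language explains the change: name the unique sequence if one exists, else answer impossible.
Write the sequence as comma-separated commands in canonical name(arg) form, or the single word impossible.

from: at (3,5), heading left
[1] after move(1): at (2,5), heading left
[2] after move(1): at (1,5), heading left
no rival 2-sequence matches.

move(1), move(1)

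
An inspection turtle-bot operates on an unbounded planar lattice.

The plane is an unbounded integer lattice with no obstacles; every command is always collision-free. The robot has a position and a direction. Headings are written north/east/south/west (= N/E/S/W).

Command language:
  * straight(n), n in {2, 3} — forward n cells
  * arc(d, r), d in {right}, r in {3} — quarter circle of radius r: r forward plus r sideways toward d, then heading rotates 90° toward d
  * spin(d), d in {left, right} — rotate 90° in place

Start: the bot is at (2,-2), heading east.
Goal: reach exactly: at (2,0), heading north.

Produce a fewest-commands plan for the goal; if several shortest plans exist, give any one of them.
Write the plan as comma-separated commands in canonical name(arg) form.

begin: at (2,-2), heading east
step 1 (spin(left)): at (2,-2), heading north
step 2 (straight(2)): at (2,0), heading north
minimal: 2 command(s), checked below 2.

spin(left), straight(2)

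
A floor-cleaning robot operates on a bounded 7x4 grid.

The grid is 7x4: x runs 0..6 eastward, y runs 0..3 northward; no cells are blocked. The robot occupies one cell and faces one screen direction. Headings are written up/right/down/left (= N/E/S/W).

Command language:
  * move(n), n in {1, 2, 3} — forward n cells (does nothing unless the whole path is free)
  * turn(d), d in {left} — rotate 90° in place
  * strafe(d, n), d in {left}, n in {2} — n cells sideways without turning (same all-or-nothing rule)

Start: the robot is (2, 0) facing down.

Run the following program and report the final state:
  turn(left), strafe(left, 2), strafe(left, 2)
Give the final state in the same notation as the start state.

(2, 2) facing right

t0: (2, 0) facing down
step 1 (turn(left)): (2, 0) facing right
step 2 (strafe(left, 2)): (2, 2) facing right
step 3 (strafe(left, 2)): (2, 2) facing right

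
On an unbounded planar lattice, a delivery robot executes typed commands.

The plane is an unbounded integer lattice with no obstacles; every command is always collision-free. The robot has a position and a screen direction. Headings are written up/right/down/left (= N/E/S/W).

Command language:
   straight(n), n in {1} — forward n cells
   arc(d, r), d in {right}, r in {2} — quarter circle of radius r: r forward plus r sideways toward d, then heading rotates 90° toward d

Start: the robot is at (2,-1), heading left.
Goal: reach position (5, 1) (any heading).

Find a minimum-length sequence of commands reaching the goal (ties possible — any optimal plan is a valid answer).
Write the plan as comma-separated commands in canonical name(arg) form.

begin: at (2,-1), heading left
[1] after arc(right, 2): at (0,1), heading up
[2] after arc(right, 2): at (2,3), heading right
[3] after straight(1): at (3,3), heading right
[4] after arc(right, 2): at (5,1), heading down
no 3-step plan works, so 4 is optimal.

arc(right, 2), arc(right, 2), straight(1), arc(right, 2)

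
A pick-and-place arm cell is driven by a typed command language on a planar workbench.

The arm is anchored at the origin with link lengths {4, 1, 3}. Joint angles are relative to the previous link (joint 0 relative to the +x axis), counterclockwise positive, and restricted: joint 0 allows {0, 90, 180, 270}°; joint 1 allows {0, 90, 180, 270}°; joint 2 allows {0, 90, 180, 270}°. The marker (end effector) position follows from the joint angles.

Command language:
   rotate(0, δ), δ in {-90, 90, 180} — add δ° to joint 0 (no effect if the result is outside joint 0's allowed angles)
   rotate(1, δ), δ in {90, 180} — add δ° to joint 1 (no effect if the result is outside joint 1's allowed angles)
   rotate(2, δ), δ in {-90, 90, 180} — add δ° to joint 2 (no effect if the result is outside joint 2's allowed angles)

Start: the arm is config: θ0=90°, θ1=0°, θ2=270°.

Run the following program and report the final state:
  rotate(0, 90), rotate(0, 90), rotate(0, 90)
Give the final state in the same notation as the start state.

config: θ0=0°, θ1=0°, θ2=270°

initial: config: θ0=90°, θ1=0°, θ2=270°
step 1 (rotate(0, 90)): config: θ0=180°, θ1=0°, θ2=270°
step 2 (rotate(0, 90)): config: θ0=270°, θ1=0°, θ2=270°
step 3 (rotate(0, 90)): config: θ0=0°, θ1=0°, θ2=270°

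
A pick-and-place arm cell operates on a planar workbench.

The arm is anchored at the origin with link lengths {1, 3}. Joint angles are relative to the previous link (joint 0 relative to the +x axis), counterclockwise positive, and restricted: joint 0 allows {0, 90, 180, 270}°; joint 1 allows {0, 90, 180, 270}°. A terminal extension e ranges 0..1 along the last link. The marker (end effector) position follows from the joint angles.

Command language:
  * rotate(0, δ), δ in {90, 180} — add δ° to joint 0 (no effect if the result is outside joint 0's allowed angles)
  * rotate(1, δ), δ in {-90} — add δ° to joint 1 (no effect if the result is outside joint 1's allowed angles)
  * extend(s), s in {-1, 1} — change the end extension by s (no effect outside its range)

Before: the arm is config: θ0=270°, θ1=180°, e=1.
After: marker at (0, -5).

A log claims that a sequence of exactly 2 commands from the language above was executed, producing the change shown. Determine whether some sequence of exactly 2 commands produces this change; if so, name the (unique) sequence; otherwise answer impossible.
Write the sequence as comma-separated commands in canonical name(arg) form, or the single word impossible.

from: config: θ0=270°, θ1=180°, e=1
step 1 (rotate(1, -90)): config: θ0=270°, θ1=90°, e=1
step 2 (rotate(1, -90)): config: θ0=270°, θ1=0°, e=1
all 25 alternatives checked — unique.

rotate(1, -90), rotate(1, -90)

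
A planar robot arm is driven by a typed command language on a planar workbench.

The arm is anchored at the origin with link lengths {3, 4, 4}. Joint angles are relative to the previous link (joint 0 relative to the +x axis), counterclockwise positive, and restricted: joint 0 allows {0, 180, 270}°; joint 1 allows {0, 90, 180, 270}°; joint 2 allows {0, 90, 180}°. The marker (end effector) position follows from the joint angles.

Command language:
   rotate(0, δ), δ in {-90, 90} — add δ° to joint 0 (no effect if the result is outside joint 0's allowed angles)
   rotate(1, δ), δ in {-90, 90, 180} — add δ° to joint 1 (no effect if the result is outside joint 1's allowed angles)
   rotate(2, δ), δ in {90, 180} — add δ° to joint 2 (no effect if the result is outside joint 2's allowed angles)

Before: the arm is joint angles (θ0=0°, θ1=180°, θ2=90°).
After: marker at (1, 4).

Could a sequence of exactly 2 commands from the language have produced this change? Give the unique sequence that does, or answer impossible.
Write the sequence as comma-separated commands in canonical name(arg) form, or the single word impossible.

rotate(0, -90), rotate(0, -90)

from: joint angles (θ0=0°, θ1=180°, θ2=90°)
step 1 (rotate(0, -90)): joint angles (θ0=270°, θ1=180°, θ2=90°)
step 2 (rotate(0, -90)): joint angles (θ0=180°, θ1=180°, θ2=90°)
all 49 alternatives checked — unique.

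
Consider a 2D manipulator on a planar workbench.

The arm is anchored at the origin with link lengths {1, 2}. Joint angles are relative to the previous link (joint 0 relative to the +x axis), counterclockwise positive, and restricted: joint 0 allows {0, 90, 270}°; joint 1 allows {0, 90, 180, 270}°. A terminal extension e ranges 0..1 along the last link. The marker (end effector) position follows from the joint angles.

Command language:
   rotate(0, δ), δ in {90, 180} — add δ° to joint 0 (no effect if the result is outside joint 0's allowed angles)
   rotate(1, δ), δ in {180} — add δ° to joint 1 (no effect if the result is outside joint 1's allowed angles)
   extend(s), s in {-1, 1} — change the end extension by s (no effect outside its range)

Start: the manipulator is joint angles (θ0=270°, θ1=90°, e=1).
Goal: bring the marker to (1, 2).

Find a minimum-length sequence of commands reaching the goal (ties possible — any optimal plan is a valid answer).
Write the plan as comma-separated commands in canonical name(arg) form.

initial: joint angles (θ0=270°, θ1=90°, e=1)
step 1 (rotate(0, 90)): joint angles (θ0=0°, θ1=90°, e=1)
step 2 (extend(-1)): joint angles (θ0=0°, θ1=90°, e=0)
shorter routes all fall short; 2 is best.

rotate(0, 90), extend(-1)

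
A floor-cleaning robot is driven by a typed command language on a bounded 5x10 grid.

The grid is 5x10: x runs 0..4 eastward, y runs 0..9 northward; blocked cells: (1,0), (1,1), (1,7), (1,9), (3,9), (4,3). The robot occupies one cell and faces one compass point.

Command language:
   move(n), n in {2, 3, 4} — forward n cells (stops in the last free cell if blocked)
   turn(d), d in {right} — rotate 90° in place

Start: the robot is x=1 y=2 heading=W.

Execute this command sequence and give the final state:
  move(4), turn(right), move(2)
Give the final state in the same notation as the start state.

start: x=1 y=2 heading=W
step 1 (move(4)): x=0 y=2 heading=W
step 2 (turn(right)): x=0 y=2 heading=N
step 3 (move(2)): x=0 y=4 heading=N

x=0 y=4 heading=N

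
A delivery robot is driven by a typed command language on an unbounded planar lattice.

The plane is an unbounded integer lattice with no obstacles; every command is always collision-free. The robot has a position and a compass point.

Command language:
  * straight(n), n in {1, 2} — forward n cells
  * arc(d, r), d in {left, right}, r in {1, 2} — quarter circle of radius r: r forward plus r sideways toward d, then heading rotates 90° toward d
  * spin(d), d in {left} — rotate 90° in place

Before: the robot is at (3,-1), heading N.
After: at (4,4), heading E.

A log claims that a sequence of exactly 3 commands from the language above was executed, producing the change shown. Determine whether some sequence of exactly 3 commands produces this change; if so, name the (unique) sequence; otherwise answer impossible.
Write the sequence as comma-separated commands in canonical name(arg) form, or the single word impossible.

key: cell and facing (now E) both changed — the 3 commands mix motion and turning
from: at (3,-1), heading N
step 1 (straight(2)): at (3,1), heading N
step 2 (straight(2)): at (3,3), heading N
step 3 (arc(right, 1)): at (4,4), heading E
uniquely the one of 343 3-step routes that fits.

straight(2), straight(2), arc(right, 1)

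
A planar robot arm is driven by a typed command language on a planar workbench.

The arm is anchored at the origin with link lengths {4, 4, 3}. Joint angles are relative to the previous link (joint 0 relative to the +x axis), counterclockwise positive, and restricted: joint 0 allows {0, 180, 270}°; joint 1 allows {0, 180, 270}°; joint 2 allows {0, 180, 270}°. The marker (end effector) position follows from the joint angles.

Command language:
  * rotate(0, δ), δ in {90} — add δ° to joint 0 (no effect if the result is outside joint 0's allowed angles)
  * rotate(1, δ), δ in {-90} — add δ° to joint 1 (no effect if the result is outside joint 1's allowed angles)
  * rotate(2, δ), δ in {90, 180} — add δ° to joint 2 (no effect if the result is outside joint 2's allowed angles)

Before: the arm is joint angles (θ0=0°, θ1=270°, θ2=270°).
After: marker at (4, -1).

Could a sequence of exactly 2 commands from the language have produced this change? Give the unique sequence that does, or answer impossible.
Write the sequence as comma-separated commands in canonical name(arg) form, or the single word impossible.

key: running rotate(2, 180) before rotate(2, 90) would end elsewhere — order is forced
t0: joint angles (θ0=0°, θ1=270°, θ2=270°)
step 1 (rotate(2, 90)): joint angles (θ0=0°, θ1=270°, θ2=0°)
step 2 (rotate(2, 180)): joint angles (θ0=0°, θ1=270°, θ2=180°)
no rival 2-sequence matches.

rotate(2, 90), rotate(2, 180)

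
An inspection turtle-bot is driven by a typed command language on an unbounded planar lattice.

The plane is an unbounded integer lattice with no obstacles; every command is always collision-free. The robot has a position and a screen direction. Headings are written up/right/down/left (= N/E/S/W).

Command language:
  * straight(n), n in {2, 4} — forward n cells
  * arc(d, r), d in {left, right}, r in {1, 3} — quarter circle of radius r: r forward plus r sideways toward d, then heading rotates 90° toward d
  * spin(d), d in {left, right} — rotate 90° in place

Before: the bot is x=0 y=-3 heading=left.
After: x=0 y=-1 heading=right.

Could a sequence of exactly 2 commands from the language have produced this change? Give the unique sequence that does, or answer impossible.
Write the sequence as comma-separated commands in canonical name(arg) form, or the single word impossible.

arc(right, 1), arc(right, 1)

key: position moved to (0,-1) AND the heading swung to E — translation plus rotation needed
t0: x=0 y=-3 heading=left
[1] after arc(right, 1): x=-1 y=-2 heading=up
[2] after arc(right, 1): x=0 y=-1 heading=right
no rival 2-sequence matches.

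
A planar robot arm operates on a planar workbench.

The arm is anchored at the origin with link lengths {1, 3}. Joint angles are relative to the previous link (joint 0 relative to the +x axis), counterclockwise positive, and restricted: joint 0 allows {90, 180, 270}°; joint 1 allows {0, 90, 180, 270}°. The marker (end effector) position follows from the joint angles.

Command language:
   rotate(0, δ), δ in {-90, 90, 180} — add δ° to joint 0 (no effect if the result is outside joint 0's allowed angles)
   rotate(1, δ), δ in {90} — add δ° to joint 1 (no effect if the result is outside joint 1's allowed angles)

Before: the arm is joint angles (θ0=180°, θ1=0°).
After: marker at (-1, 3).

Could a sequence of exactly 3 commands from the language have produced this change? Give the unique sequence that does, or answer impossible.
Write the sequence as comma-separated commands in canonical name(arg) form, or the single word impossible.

begin: joint angles (θ0=180°, θ1=0°)
1. rotate(1, 90) → joint angles (θ0=180°, θ1=90°)
2. rotate(1, 90) → joint angles (θ0=180°, θ1=180°)
3. rotate(1, 90) → joint angles (θ0=180°, θ1=270°)
uniquely the one of 64 3-step routes that fits.

rotate(1, 90), rotate(1, 90), rotate(1, 90)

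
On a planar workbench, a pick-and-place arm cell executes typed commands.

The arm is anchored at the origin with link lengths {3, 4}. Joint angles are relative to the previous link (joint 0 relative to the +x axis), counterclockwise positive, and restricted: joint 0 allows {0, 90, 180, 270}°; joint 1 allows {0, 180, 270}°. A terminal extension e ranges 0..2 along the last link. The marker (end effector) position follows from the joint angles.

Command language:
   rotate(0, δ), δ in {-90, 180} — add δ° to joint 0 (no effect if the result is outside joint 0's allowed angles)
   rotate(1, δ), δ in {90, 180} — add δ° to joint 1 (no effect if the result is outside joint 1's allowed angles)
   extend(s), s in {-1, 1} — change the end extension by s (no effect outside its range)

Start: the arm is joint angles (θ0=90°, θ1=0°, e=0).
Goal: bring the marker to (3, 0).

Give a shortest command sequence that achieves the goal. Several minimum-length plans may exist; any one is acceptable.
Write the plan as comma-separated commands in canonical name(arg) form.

initial: joint angles (θ0=90°, θ1=0°, e=0)
step 1 (rotate(1, 180)): joint angles (θ0=90°, θ1=180°, e=0)
step 2 (rotate(0, 180)): joint angles (θ0=270°, θ1=180°, e=0)
step 3 (extend(1)): joint angles (θ0=270°, θ1=180°, e=1)
step 4 (extend(1)): joint angles (θ0=270°, θ1=180°, e=2)
step 5 (rotate(0, -90)): joint angles (θ0=180°, θ1=180°, e=2)
minimal: 5 command(s), checked below 5.

rotate(1, 180), rotate(0, 180), extend(1), extend(1), rotate(0, -90)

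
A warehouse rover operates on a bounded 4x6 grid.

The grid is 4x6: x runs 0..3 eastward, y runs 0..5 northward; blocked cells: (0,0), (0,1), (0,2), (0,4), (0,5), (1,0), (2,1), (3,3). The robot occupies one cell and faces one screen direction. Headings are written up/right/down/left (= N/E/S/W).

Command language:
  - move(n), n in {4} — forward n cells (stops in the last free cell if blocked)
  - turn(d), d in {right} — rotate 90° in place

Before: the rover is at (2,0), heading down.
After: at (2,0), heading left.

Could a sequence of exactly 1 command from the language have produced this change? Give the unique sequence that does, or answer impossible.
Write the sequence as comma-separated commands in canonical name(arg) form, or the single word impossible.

turn(right)

key: parked at (2,0) the whole time — nothing moves the robot
from: at (2,0), heading down
t=1 turn(right) ⇒ at (2,0), heading left
no other 1-command option fits: unique.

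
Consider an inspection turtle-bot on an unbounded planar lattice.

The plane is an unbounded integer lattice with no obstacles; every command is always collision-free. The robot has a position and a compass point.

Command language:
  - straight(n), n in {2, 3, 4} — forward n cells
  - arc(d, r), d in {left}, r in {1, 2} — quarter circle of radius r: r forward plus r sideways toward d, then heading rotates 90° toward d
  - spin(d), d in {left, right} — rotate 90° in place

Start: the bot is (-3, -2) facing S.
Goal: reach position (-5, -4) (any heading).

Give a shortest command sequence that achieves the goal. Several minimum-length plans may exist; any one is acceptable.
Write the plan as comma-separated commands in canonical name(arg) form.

spin(right), arc(left, 2)

begin: (-3, -2) facing S
step 1 (spin(right)): (-3, -2) facing W
step 2 (arc(left, 2)): (-5, -4) facing S
no 1-step plan works, so 2 is optimal.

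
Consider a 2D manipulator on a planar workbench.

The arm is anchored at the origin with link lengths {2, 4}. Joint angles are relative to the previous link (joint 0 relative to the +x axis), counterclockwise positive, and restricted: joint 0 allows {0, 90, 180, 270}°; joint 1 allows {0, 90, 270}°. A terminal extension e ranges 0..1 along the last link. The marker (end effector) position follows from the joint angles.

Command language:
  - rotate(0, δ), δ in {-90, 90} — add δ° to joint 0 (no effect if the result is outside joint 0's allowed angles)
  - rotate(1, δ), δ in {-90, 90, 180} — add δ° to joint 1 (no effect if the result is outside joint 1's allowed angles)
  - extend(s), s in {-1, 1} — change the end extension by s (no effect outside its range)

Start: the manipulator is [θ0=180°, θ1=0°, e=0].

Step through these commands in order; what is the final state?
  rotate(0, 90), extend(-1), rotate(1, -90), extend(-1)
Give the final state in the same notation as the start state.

begin: [θ0=180°, θ1=0°, e=0]
[1] after rotate(0, 90): [θ0=270°, θ1=0°, e=0]
[2] after extend(-1): [θ0=270°, θ1=0°, e=0]
[3] after rotate(1, -90): [θ0=270°, θ1=270°, e=0]
[4] after extend(-1): [θ0=270°, θ1=270°, e=0]

[θ0=270°, θ1=270°, e=0]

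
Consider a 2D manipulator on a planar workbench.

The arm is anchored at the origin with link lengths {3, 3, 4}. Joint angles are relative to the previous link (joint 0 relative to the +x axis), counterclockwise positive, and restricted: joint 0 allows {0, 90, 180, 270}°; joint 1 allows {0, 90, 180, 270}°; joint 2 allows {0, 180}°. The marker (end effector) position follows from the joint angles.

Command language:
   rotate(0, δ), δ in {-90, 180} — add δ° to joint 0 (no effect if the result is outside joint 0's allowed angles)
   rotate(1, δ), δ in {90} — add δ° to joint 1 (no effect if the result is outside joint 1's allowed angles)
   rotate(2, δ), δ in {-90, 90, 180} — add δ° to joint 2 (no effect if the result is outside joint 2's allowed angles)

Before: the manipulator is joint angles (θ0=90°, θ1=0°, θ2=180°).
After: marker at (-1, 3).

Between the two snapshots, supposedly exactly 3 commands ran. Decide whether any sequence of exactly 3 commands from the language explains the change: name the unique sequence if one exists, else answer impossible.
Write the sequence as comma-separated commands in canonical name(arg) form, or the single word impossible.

rotate(1, 90), rotate(1, 90), rotate(1, 90)

t0: joint angles (θ0=90°, θ1=0°, θ2=180°)
[1] after rotate(1, 90): joint angles (θ0=90°, θ1=90°, θ2=180°)
[2] after rotate(1, 90): joint angles (θ0=90°, θ1=180°, θ2=180°)
[3] after rotate(1, 90): joint angles (θ0=90°, θ1=270°, θ2=180°)
no other 3-command option fits: unique.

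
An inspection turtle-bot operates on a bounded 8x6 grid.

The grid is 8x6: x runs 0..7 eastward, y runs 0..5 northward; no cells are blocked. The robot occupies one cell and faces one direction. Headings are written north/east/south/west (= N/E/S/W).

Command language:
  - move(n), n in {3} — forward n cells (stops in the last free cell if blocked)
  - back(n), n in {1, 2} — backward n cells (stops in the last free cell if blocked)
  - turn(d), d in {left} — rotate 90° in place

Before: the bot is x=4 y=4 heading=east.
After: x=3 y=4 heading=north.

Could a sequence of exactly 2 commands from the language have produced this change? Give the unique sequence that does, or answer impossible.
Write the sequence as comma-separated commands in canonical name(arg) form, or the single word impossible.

back(1), turn(left)

key: running turn(left) before back(1) would end elsewhere — order is forced
from: x=4 y=4 heading=east
step 1 (back(1)): x=3 y=4 heading=east
step 2 (turn(left)): x=3 y=4 heading=north
all 16 alternatives checked — unique.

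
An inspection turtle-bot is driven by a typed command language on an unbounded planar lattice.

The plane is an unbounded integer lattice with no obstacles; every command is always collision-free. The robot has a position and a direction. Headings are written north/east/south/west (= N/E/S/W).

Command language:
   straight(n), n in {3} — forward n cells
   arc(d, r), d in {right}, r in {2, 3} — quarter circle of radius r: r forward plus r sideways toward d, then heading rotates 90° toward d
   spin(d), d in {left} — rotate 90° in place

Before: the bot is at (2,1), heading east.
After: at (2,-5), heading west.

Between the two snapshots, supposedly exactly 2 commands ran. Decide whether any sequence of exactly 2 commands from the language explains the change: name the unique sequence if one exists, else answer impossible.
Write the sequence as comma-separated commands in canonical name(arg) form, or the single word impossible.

arc(right, 3), arc(right, 3)

key: position moved to (2,-5) AND the heading swung to W — translation plus rotation needed
from: at (2,1), heading east
step 1 (arc(right, 3)): at (5,-2), heading south
step 2 (arc(right, 3)): at (2,-5), heading west
all 16 alternatives checked — unique.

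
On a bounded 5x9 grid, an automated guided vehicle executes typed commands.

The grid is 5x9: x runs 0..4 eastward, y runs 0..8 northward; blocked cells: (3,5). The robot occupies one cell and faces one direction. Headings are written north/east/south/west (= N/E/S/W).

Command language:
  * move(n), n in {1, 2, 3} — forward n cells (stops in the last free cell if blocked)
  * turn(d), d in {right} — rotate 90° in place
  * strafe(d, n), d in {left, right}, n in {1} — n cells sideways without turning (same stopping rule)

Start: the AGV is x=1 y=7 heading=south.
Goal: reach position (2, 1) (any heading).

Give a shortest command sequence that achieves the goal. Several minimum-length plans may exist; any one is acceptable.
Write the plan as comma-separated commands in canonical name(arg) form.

strafe(left, 1), move(3), move(3)

initial: x=1 y=7 heading=south
t=1 strafe(left, 1) ⇒ x=2 y=7 heading=south
t=2 move(3) ⇒ x=2 y=4 heading=south
t=3 move(3) ⇒ x=2 y=1 heading=south
shorter routes all fall short; 3 is best.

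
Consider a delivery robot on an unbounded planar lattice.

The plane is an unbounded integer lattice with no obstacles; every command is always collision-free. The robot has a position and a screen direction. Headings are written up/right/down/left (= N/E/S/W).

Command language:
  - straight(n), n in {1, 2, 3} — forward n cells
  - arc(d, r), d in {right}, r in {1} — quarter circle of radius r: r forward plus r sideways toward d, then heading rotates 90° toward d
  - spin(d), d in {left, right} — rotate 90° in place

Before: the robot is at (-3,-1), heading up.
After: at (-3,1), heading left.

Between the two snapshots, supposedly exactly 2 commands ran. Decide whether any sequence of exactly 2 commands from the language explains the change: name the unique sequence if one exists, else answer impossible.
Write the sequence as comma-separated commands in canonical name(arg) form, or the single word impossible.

key: running spin(left) before straight(2) would end elsewhere — order is forced
start: at (-3,-1), heading up
step 1 (straight(2)): at (-3,1), heading up
step 2 (spin(left)): at (-3,1), heading left
no other 2-command option fits: unique.

straight(2), spin(left)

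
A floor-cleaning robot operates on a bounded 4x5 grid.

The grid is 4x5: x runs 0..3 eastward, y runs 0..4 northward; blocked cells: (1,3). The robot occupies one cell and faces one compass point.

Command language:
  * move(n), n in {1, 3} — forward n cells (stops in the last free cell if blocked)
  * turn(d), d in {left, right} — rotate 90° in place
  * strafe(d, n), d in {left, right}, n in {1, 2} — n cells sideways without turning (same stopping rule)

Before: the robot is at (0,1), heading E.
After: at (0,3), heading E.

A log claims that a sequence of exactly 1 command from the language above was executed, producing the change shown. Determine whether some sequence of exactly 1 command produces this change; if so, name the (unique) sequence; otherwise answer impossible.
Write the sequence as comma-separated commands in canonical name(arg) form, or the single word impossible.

key: heading stays E — the single command does not turn
from: at (0,1), heading E
t=1 strafe(left, 2) ⇒ at (0,3), heading E
all 8 alternatives checked — unique.

strafe(left, 2)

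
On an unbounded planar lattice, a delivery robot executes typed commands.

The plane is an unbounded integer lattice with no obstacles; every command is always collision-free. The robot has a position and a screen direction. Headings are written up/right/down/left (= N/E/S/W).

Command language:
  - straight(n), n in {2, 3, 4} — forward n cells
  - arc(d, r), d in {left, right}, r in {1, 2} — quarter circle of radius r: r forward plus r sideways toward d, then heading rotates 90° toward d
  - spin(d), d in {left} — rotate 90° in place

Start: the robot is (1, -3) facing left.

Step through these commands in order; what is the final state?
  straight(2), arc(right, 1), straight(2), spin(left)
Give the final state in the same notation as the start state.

start: (1, -3) facing left
1. straight(2) → (-1, -3) facing left
2. arc(right, 1) → (-2, -2) facing up
3. straight(2) → (-2, 0) facing up
4. spin(left) → (-2, 0) facing left

(-2, 0) facing left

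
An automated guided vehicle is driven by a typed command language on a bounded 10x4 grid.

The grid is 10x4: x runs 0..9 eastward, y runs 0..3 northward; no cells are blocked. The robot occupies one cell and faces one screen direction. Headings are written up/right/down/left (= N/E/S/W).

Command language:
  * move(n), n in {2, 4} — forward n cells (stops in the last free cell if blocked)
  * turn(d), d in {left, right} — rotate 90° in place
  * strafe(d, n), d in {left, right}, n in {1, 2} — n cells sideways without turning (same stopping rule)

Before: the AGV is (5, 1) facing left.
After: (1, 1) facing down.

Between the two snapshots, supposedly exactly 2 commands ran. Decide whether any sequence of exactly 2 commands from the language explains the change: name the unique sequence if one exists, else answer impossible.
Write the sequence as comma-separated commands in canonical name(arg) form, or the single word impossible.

move(4), turn(left)

key: running turn(left) before move(4) would end elsewhere — order is forced
begin: (5, 1) facing left
[1] after move(4): (1, 1) facing left
[2] after turn(left): (1, 1) facing down
all 64 alternatives checked — unique.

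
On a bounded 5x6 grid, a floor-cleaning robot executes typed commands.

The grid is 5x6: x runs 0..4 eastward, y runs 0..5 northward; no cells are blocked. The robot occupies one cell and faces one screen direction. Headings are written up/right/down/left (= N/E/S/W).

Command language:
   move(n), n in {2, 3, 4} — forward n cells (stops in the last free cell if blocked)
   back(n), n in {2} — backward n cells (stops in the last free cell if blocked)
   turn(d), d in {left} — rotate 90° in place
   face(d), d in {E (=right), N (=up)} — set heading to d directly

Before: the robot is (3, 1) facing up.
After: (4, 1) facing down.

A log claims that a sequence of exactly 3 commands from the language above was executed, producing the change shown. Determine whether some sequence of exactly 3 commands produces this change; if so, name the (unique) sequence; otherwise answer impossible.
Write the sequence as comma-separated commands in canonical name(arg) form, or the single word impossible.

turn(left), back(2), turn(left)

key: position moved to (4,1) AND the heading swung to S — translation plus rotation needed
t0: (3, 1) facing up
t=1 turn(left) ⇒ (3, 1) facing left
t=2 back(2) ⇒ (4, 1) facing left
t=3 turn(left) ⇒ (4, 1) facing down
uniquely the one of 343 3-step routes that fits.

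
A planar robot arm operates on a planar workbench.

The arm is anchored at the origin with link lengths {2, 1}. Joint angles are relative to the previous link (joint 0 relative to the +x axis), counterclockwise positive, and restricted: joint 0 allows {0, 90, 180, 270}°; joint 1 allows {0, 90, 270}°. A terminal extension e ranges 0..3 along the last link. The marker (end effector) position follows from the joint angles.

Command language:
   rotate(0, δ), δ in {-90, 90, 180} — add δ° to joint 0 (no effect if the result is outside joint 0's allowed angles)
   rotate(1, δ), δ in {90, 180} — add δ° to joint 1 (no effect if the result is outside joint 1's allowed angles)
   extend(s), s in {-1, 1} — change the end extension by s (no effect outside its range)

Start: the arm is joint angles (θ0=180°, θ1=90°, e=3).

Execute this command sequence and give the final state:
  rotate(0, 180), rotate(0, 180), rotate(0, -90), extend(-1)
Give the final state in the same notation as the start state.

begin: joint angles (θ0=180°, θ1=90°, e=3)
[1] after rotate(0, 180): joint angles (θ0=0°, θ1=90°, e=3)
[2] after rotate(0, 180): joint angles (θ0=180°, θ1=90°, e=3)
[3] after rotate(0, -90): joint angles (θ0=90°, θ1=90°, e=3)
[4] after extend(-1): joint angles (θ0=90°, θ1=90°, e=2)

joint angles (θ0=90°, θ1=90°, e=2)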